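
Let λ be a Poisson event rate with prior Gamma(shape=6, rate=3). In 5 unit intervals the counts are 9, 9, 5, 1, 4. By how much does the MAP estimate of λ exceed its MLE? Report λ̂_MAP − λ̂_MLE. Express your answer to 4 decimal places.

MAP − MLE = -1.4750

Σxᵢ = 28. Posterior is Gamma(34, 8); MAP = (34−1)/8 = 33/8 ≈ 4.12500.
MLE = x̄ = 28/5 ≈ 5.60000.
Difference = 33/8 − 28/5 = -59/40 ≈ -1.4750.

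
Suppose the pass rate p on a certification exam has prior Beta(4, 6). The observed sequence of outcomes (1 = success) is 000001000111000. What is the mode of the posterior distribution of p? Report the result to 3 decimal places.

p̂_MAP = 0.304

Prior: Beta(4, 6).
Data: 4 successes in 15 trials (from the sequence). The binomial likelihood contributes p^4(1−p)^11, so the posterior is Beta(4+4, 6+11) = Beta(8, 17).
For Beta(a, b) with a, b > 1 the mode is (a−1)/(a+b−2) = 7/23 ≈ 0.304.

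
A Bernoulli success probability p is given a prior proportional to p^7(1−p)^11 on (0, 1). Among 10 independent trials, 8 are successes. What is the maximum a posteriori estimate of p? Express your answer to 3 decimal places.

p̂_MAP = 0.536

The prior density ∝ p^7(1−p)^11 is the kernel of Beta(8, 12).
Data: 8 successes in 10 trials. The binomial likelihood contributes p^8(1−p)^2, so the posterior is Beta(8+8, 12+2) = Beta(16, 14).
For Beta(a, b) with a, b > 1 the mode is (a−1)/(a+b−2) = 15/28 ≈ 0.536.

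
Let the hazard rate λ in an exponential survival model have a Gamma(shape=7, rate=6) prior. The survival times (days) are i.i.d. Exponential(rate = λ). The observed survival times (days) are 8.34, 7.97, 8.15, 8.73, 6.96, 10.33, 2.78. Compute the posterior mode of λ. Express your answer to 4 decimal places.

The Exponential(rate=λ) likelihood is ∝ λ^n e^(−λΣtᵢ). Here n = 7 and Σtᵢ = 8.34 + 7.97 + 8.15 + 8.73 + 6.96 + 10.33 + 2.78 = 53.26.
Posterior ∝ λ^6e^(−6λ) · λ^7e^(−53.26λ) = λ^13e^(−59.26λ), i.e. Gamma(14, 59.26).
Mode = (a−1)/b = 13/59.26 ≈ 0.2194.

λ̂_MAP = 0.2194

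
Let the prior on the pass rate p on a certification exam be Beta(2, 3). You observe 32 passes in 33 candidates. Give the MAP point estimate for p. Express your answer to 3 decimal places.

Prior: Beta(2, 3).
Data: 32 successes in 33 trials. The binomial likelihood contributes p^32(1−p)^1, so the posterior is Beta(2+32, 3+1) = Beta(34, 4).
For Beta(a, b) with a, b > 1 the mode is (a−1)/(a+b−2) = 33/36 ≈ 0.917.

p̂_MAP = 0.917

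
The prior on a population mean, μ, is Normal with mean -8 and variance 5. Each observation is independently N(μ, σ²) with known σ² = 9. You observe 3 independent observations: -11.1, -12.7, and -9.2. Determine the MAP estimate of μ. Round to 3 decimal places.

μ̂_MAP = -9.875

n = 3; x̄ = ((-11.1) + (-12.7) + (-9.2))/3 = -33/3 = -11.
For a Normal prior and Normal likelihood with known variance, the posterior is Normal; its mode equals its mean, the precision-weighted average.
Prior precision 1/σ₀² = 1/5 = 0.2; data precision n/σ² = 3/9 = 1/3.
μ̂ = (0.2·(-8) + (1/3)·(-11)) / (0.2 + 1/3) = (-79/15)/(8/15) = -9.875.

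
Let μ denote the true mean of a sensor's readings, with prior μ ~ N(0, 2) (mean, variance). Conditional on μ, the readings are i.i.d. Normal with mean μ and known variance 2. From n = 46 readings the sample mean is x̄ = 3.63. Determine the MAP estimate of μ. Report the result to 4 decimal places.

μ̂_MAP = 3.5528

n = 46, x̄ = 3.63.
For a Normal prior and Normal likelihood with known variance, the posterior is Normal; its mode equals its mean, the precision-weighted average.
Prior precision 1/σ₀² = 1/2 = 0.5; data precision n/σ² = 46/2 = 23.
μ̂ = (0.5·0 + 23·3.63) / (0.5 + 23) = 83.49/23.5 = 8349/2350 ≈ 3.5528.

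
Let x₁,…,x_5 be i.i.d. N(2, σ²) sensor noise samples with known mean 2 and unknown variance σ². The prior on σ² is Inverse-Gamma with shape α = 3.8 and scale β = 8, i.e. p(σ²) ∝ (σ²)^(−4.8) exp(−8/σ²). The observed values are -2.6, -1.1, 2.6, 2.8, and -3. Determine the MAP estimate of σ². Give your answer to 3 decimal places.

σ̂²_MAP = 4.984

Sum of squared deviations about the known mean: SS = (-2.6−2)² + (-1.1−2)² + (2.6−2)² + (2.8−2)² + (-3−2)² = 56.77.
The Normal likelihood contributes (σ²)^(−n/2) exp(−SS/(2σ²)), so the posterior is Inverse-Gamma(α + n/2, β + SS/2) = Inverse-Gamma(6.3, 36.385).
The mode of Inverse-Gamma(a, b) is b/(a+1) = 36.385/7.3 ≈ 4.984.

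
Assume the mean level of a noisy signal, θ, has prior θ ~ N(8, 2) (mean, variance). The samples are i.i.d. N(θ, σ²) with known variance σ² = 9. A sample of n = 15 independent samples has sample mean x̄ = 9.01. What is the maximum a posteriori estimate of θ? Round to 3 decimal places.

θ̂_MAP = 8.777

n = 15, x̄ = 9.01.
For a Normal prior and Normal likelihood with known variance, the posterior is Normal; its mode equals its mean, the precision-weighted average.
Prior precision 1/σ₀² = 1/2 = 0.5; data precision n/σ² = 15/9 = 5/3.
θ̂ = (0.5·8 + (5/3)·9.01) / (0.5 + 5/3) = (1141/60)/(13/6) = 1141/130 ≈ 8.777.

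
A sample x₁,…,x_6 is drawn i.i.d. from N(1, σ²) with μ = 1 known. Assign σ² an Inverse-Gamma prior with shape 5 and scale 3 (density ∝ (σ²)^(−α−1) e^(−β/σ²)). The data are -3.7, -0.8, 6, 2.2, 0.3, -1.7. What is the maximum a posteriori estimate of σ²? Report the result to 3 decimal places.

σ̂²_MAP = 3.642

Sum of squared deviations about the known mean: SS = (-3.7−1)² + (-0.8−1)² + (6−1)² + (2.2−1)² + (0.3−1)² + (-1.7−1)² = 59.55.
The Normal likelihood contributes (σ²)^(−n/2) exp(−SS/(2σ²)), so the posterior is Inverse-Gamma(α + n/2, β + SS/2) = Inverse-Gamma(8, 32.775).
The mode of Inverse-Gamma(a, b) is b/(a+1) = 32.775/9 ≈ 3.642.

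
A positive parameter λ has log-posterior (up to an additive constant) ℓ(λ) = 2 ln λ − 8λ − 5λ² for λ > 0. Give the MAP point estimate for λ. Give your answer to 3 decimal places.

λ̂_MAP = 0.200

ℓ'(λ) = 2/λ − 8 − 10λ. Setting this to zero and multiplying by λ: 10λ² + 8λ − 2 = 0.
λ = (−8 + √(8² + 4·10·2)) / (2·10) = (−8 + √144) / 20 = (−8 + 12)/20 = 1/5.
ℓ''(λ) = −2/λ² − 10 < 0, confirming a maximum.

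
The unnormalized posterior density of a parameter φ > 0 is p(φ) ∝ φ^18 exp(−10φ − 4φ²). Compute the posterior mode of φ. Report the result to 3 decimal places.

ℓ'(φ) = 18/φ − 10 − 8φ. Setting this to zero and multiplying by φ: 8φ² + 10φ − 18 = 0.
φ = (−10 + √(10² + 4·8·18)) / (2·8) = (−10 + √676) / 16 = (−10 + 26)/16 = 1.
ℓ''(φ) = −18/φ² − 8 < 0, confirming a maximum.

φ̂_MAP = 1.000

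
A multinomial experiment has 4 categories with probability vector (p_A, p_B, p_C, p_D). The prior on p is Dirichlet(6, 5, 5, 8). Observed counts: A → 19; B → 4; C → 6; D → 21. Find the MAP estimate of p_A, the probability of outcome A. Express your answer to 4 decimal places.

The posterior is Dirichlet(αᵢ + nᵢ) = Dirichlet(25, 9, 11, 29).
For a Dirichlet(a₁,…,a_K) with all aᵢ > 1, the mode has j-th component (aⱼ − 1)/(Σaᵢ − K).
Here Σaᵢ = 74 and K = 4, so p_A = (25 − 1)/(74 − 4) = 24/70 ≈ 0.3429.

MAP estimate of p_A = 0.3429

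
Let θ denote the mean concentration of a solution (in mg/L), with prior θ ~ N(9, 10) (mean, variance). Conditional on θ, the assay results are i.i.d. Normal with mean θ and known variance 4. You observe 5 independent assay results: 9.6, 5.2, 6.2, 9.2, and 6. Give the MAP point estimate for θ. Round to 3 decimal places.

n = 5; x̄ = (9.6 + 5.2 + 6.2 + 9.2 + 6)/5 = 36.2/5 = 7.24.
For a Normal prior and Normal likelihood with known variance, the posterior is Normal; its mode equals its mean, the precision-weighted average.
Prior precision 1/σ₀² = 1/10 = 0.1; data precision n/σ² = 5/4 = 1.25.
θ̂ = (0.1·9 + 1.25·7.24) / (0.1 + 1.25) = 9.95/1.35 = 199/27 ≈ 7.370.

θ̂_MAP = 7.370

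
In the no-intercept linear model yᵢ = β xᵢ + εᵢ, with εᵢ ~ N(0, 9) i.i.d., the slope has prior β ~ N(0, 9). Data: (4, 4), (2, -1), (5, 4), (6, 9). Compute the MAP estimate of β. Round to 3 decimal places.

log p(β | y) = −Σ(yᵢ − βxᵢ)²/(2·9) − β²/(2·9) + const.
Setting the derivative to zero: Σxᵢ(yᵢ − βxᵢ)/9 − β/9 = 0, so β = Σxᵢyᵢ / (Σxᵢ² + σ²/τ²).
Σxᵢyᵢ = 4·4 + 2·(-1) + 5·4 + 6·9 = 88; Σxᵢ² = 81; σ²/τ² = 1.
β̂_MAP = 88 / (81 + 1) = 88/82 ≈ 1.073.

β̂_MAP = 1.073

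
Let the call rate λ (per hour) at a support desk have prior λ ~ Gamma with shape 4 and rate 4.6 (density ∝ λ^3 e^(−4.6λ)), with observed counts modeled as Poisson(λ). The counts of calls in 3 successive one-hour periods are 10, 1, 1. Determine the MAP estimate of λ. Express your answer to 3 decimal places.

Σxᵢ = 10+1+1 = 12, with n = 3.
Posterior ∝ λ^3e^(−4.6λ) · λ^12e^(−3λ) = λ^15e^(−7.6λ), i.e. Gamma(shape=16, rate=7.6).
The mode of a Gamma(a, b) with a ≥ 1 (shape–rate) is (a−1)/b = 15/7.6 ≈ 1.974.

λ̂_MAP = 1.974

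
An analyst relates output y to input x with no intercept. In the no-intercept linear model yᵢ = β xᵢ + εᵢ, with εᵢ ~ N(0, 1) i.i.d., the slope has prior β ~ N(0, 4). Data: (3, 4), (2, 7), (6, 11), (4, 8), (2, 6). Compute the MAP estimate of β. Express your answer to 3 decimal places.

log p(β | y) = −Σ(yᵢ − βxᵢ)²/(2·1) − β²/(2·4) + const.
Setting the derivative to zero: Σxᵢ(yᵢ − βxᵢ)/1 − β/4 = 0, so β = Σxᵢyᵢ / (Σxᵢ² + σ²/τ²).
Σxᵢyᵢ = 3·4 + 2·7 + 6·11 + 4·8 + 2·6 = 136; Σxᵢ² = 69; σ²/τ² = 0.25.
β̂_MAP = 136 / (69 + 0.25) = 136/69.25 ≈ 1.964.

β̂_MAP = 1.964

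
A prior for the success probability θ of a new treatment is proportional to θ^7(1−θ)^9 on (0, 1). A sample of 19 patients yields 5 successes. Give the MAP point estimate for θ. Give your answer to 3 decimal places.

The prior density ∝ θ^7(1−θ)^9 is the kernel of Beta(8, 10).
Data: 5 successes in 19 trials. The binomial likelihood contributes θ^5(1−θ)^14, so the posterior is Beta(8+5, 10+14) = Beta(13, 24).
For Beta(a, b) with a, b > 1 the mode is (a−1)/(a+b−2) = 12/35 ≈ 0.343.

θ̂_MAP = 0.343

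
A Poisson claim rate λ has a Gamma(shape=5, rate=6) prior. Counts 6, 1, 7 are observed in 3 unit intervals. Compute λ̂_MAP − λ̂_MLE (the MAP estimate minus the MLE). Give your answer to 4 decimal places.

Σxᵢ = 14. Posterior is Gamma(19, 9); MAP = (19−1)/9 = 18/9 ≈ 2.00000.
MLE = x̄ = 14/3 ≈ 4.66667.
Difference = 18/9 − 14/3 = -8/3 ≈ -2.6667.

MAP − MLE = -2.6667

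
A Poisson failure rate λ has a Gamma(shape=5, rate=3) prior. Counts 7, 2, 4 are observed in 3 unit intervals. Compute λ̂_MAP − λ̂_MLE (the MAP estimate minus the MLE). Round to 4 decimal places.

Σxᵢ = 13. Posterior is Gamma(18, 6); MAP = (18−1)/6 = 17/6 ≈ 2.83333.
MLE = x̄ = 13/3 ≈ 4.33333.
Difference = 17/6 − 13/3 = -3/2 ≈ -1.5000.

MAP − MLE = -1.5000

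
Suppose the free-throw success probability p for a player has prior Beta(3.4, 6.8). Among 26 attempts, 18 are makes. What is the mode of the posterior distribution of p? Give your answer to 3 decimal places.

p̂_MAP = 0.596

Prior: Beta(3.4, 6.8).
Data: 18 successes in 26 trials. The binomial likelihood contributes p^18(1−p)^8, so the posterior is Beta(3.4+18, 6.8+8) = Beta(21.4, 14.8).
For Beta(a, b) with a, b > 1 the mode is (a−1)/(a+b−2) = 20.4/34.2 ≈ 0.596.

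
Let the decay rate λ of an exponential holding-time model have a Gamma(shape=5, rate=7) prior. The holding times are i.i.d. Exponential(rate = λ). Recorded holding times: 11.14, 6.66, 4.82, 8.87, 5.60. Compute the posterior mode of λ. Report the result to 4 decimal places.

λ̂_MAP = 0.2041

The Exponential(rate=λ) likelihood is ∝ λ^n e^(−λΣtᵢ). Here n = 5 and Σtᵢ = 11.14 + 6.66 + 4.82 + 8.87 + 5.60 = 37.09.
Posterior ∝ λ^4e^(−7λ) · λ^5e^(−37.09λ) = λ^9e^(−44.09λ), i.e. Gamma(10, 44.09).
Mode = (a−1)/b = 9/44.09 ≈ 0.2041.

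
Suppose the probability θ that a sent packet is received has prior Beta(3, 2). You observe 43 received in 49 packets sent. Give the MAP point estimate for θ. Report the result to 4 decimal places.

θ̂_MAP = 0.8654

Prior: Beta(3, 2).
Data: 43 successes in 49 trials. The binomial likelihood contributes θ^43(1−θ)^6, so the posterior is Beta(3+43, 2+6) = Beta(46, 8).
For Beta(a, b) with a, b > 1 the mode is (a−1)/(a+b−2) = 45/52 ≈ 0.8654.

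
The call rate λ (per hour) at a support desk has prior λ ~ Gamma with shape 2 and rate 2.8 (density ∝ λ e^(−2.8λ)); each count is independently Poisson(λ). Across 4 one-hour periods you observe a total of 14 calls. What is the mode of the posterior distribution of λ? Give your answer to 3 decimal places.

λ̂_MAP = 2.206

Σxᵢ = 14, n = 4.
Posterior ∝ λe^(−2.8λ) · λ^14e^(−4λ) = λ^15e^(−6.8λ), i.e. Gamma(shape=16, rate=6.8).
The mode of a Gamma(a, b) with a ≥ 1 (shape–rate) is (a−1)/b = 15/6.8 ≈ 2.206.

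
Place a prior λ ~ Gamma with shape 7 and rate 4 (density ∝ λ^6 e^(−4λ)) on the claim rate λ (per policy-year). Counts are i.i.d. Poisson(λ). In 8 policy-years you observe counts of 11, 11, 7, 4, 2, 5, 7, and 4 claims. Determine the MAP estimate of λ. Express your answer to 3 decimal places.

Σxᵢ = 11+11+7+4+2+5+7+4 = 51, with n = 8.
Posterior ∝ λ^6e^(−4λ) · λ^51e^(−8λ) = λ^57e^(−12λ), i.e. Gamma(shape=58, rate=12).
The mode of a Gamma(a, b) with a ≥ 1 (shape–rate) is (a−1)/b = 57/12 ≈ 4.750.

λ̂_MAP = 4.750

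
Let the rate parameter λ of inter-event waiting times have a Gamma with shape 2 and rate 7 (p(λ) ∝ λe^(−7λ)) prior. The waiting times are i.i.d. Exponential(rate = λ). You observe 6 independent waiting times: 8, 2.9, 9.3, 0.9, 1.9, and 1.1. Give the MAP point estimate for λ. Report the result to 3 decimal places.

λ̂_MAP = 0.225

The Exponential(rate=λ) likelihood is ∝ λ^n e^(−λΣtᵢ). Here n = 6 and Σtᵢ = 8 + 2.9 + 9.3 + 0.9 + 1.9 + 1.1 = 24.1.
Posterior ∝ λe^(−7λ) · λ^6e^(−24.1λ) = λ^7e^(−31.1λ), i.e. Gamma(8, 31.1).
Mode = (a−1)/b = 7/31.1 ≈ 0.225.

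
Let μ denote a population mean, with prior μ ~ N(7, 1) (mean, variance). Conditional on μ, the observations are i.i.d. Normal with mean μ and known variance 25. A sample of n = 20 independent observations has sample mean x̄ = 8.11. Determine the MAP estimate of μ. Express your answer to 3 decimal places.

n = 20, x̄ = 8.11.
For a Normal prior and Normal likelihood with known variance, the posterior is Normal; its mode equals its mean, the precision-weighted average.
Prior precision 1/σ₀² = 1/1 = 1; data precision n/σ² = 20/25 = 0.8.
μ̂ = (1·7 + 0.8·8.11) / (1 + 0.8) = 13.488/1.8 = 562/75 ≈ 7.493.

μ̂_MAP = 7.493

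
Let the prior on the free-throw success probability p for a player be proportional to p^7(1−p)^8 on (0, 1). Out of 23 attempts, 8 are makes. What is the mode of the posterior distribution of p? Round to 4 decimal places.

p̂_MAP = 0.3947

The prior density ∝ p^7(1−p)^8 is the kernel of Beta(8, 9).
Data: 8 successes in 23 trials. The binomial likelihood contributes p^8(1−p)^15, so the posterior is Beta(8+8, 9+15) = Beta(16, 24).
For Beta(a, b) with a, b > 1 the mode is (a−1)/(a+b−2) = 15/38 ≈ 0.3947.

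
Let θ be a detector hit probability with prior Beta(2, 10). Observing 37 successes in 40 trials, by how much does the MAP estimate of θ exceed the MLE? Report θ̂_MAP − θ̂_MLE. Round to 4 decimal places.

MAP − MLE = -0.1650

Posterior is Beta(39, 13); MAP = (39−1)/(52−2) = 38/50 ≈ 0.76000.
MLE ignores the prior: θ̂_MLE = k/n = 37/40 ≈ 0.92500.
Difference = 38/50 − 37/40 = -33/200 ≈ -0.1650.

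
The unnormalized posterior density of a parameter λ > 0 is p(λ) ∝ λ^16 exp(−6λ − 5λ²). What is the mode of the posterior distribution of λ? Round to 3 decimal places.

ℓ'(λ) = 16/λ − 6 − 10λ. Setting this to zero and multiplying by λ: 10λ² + 6λ − 16 = 0.
λ = (−6 + √(6² + 4·10·16)) / (2·10) = (−6 + √676) / 20 = (−6 + 26)/20 = 1.
ℓ''(λ) = −16/λ² − 10 < 0, confirming a maximum.

λ̂_MAP = 1.000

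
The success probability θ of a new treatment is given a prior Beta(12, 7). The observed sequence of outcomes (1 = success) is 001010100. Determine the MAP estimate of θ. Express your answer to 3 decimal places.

θ̂_MAP = 0.538

Prior: Beta(12, 7).
Data: 3 successes in 9 trials (from the sequence). The binomial likelihood contributes θ^3(1−θ)^6, so the posterior is Beta(12+3, 7+6) = Beta(15, 13).
For Beta(a, b) with a, b > 1 the mode is (a−1)/(a+b−2) = 14/26 ≈ 0.538.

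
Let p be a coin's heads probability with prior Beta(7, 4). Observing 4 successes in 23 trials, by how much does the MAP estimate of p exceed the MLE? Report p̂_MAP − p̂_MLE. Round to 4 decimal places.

MAP − MLE = 0.1386

Posterior is Beta(11, 23); MAP = (11−1)/(34−2) = 10/32 ≈ 0.31250.
MLE ignores the prior: p̂_MLE = k/n = 4/23 ≈ 0.17391.
Difference = 10/32 − 4/23 = 51/368 ≈ 0.1386.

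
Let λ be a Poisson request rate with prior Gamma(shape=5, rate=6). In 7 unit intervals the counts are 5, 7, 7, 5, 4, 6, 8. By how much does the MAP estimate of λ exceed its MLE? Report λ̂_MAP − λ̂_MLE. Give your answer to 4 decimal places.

MAP − MLE = -2.4615

Σxᵢ = 42. Posterior is Gamma(47, 13); MAP = (47−1)/13 = 46/13 ≈ 3.53846.
MLE = x̄ = 42/7 ≈ 6.00000.
Difference = 46/13 − 42/7 = -32/13 ≈ -2.4615.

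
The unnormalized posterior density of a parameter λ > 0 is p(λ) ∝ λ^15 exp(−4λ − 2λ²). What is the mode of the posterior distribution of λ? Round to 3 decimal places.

λ̂_MAP = 1.500

ℓ'(λ) = 15/λ − 4 − 4λ. Setting this to zero and multiplying by λ: 4λ² + 4λ − 15 = 0.
λ = (−4 + √(4² + 4·4·15)) / (2·4) = (−4 + √256) / 8 = (−4 + 16)/8 = 3/2.
ℓ''(λ) = −15/λ² − 4 < 0, confirming a maximum.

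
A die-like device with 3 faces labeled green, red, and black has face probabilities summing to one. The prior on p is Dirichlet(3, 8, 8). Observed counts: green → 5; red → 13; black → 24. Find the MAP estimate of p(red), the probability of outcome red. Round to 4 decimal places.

MAP estimate of p(red) = 0.3448

The posterior is Dirichlet(αᵢ + nᵢ) = Dirichlet(8, 21, 32).
For a Dirichlet(a₁,…,a_K) with all aᵢ > 1, the mode has j-th component (aⱼ − 1)/(Σaᵢ − K).
Here Σaᵢ = 61 and K = 3, so p(red) = (21 − 1)/(61 − 3) = 20/58 ≈ 0.3448.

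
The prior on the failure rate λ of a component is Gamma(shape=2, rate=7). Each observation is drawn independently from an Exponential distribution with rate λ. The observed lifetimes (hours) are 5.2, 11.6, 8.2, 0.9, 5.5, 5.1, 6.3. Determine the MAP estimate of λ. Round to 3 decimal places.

λ̂_MAP = 0.161

The Exponential(rate=λ) likelihood is ∝ λ^n e^(−λΣtᵢ). Here n = 7 and Σtᵢ = 5.2 + 11.6 + 8.2 + 0.9 + 5.5 + 5.1 + 6.3 = 42.8.
Posterior ∝ λe^(−7λ) · λ^7e^(−42.8λ) = λ^8e^(−49.8λ), i.e. Gamma(9, 49.8).
Mode = (a−1)/b = 8/49.8 ≈ 0.161.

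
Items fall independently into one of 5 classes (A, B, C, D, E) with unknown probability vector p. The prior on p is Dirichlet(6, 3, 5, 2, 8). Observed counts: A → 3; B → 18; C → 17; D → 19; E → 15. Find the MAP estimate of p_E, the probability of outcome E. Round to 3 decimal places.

The posterior is Dirichlet(αᵢ + nᵢ) = Dirichlet(9, 21, 22, 21, 23).
For a Dirichlet(a₁,…,a_K) with all aᵢ > 1, the mode has j-th component (aⱼ − 1)/(Σaᵢ − K).
Here Σaᵢ = 96 and K = 5, so p_E = (23 − 1)/(96 − 5) = 22/91 ≈ 0.242.

MAP estimate of p_E = 0.242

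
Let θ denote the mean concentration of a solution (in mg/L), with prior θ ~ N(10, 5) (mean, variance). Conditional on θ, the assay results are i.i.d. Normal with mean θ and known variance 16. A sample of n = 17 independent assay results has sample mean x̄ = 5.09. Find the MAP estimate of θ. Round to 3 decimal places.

θ̂_MAP = 5.868

n = 17, x̄ = 5.09.
For a Normal prior and Normal likelihood with known variance, the posterior is Normal; its mode equals its mean, the precision-weighted average.
Prior precision 1/σ₀² = 1/5 = 0.2; data precision n/σ² = 17/16 = 1.0625.
θ̂ = (0.2·10 + 1.0625·5.09) / (0.2 + 1.0625) = 7.408125/1.2625 = 11853/2020 ≈ 5.868.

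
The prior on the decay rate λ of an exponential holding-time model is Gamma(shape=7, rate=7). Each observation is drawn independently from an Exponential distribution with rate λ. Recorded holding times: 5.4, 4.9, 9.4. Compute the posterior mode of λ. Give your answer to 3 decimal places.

The Exponential(rate=λ) likelihood is ∝ λ^n e^(−λΣtᵢ). Here n = 3 and Σtᵢ = 5.4 + 4.9 + 9.4 = 19.7.
Posterior ∝ λ^6e^(−7λ) · λ^3e^(−19.7λ) = λ^9e^(−26.7λ), i.e. Gamma(10, 26.7).
Mode = (a−1)/b = 9/26.7 ≈ 0.337.

λ̂_MAP = 0.337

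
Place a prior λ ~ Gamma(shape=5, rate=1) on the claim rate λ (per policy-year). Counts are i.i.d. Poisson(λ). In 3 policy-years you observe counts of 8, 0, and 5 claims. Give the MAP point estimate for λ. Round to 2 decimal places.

λ̂_MAP = 4.25

Σxᵢ = 8+0+5 = 13, with n = 3.
Posterior ∝ λ^4e^(−1λ) · λ^13e^(−3λ) = λ^17e^(−4λ), i.e. Gamma(shape=18, rate=4).
The mode of a Gamma(a, b) with a ≥ 1 (shape–rate) is (a−1)/b = 17/4 ≈ 4.25.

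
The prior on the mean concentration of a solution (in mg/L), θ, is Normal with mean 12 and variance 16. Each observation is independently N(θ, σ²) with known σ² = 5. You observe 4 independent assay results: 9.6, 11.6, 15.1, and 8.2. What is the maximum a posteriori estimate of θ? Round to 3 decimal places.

θ̂_MAP = 11.188

n = 4; x̄ = (9.6 + 11.6 + 15.1 + 8.2)/4 = 44.5/4 = 11.125.
For a Normal prior and Normal likelihood with known variance, the posterior is Normal; its mode equals its mean, the precision-weighted average.
Prior precision 1/σ₀² = 1/16 = 0.0625; data precision n/σ² = 4/5 = 0.8.
θ̂ = (0.0625·12 + 0.8·11.125) / (0.0625 + 0.8) = 9.65/0.8625 = 772/69 ≈ 11.188.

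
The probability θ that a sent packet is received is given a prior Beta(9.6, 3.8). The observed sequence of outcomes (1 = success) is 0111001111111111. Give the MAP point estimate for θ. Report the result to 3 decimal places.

Prior: Beta(9.6, 3.8).
Data: 13 successes in 16 trials (from the sequence). The binomial likelihood contributes θ^13(1−θ)^3, so the posterior is Beta(9.6+13, 3.8+3) = Beta(22.6, 6.8).
For Beta(a, b) with a, b > 1 the mode is (a−1)/(a+b−2) = 21.6/27.4 ≈ 0.788.

θ̂_MAP = 0.788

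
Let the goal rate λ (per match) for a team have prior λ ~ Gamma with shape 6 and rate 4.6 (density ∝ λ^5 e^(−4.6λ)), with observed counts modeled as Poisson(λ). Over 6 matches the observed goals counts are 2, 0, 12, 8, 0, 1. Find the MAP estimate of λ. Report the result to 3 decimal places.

λ̂_MAP = 2.642

Σxᵢ = 2+0+12+8+0+1 = 23, with n = 6.
Posterior ∝ λ^5e^(−4.6λ) · λ^23e^(−6λ) = λ^28e^(−10.6λ), i.e. Gamma(shape=29, rate=10.6).
The mode of a Gamma(a, b) with a ≥ 1 (shape–rate) is (a−1)/b = 28/10.6 ≈ 2.642.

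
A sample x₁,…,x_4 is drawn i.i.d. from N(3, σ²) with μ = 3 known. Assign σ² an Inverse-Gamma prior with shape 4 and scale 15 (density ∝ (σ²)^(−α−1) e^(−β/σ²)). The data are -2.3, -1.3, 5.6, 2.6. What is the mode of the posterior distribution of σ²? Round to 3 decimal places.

Sum of squared deviations about the known mean: SS = (-2.3−3)² + (-1.3−3)² + (5.6−3)² + (2.6−3)² = 53.5.
The Normal likelihood contributes (σ²)^(−n/2) exp(−SS/(2σ²)), so the posterior is Inverse-Gamma(α + n/2, β + SS/2) = Inverse-Gamma(6, 41.75).
The mode of Inverse-Gamma(a, b) is b/(a+1) = 41.75/7 ≈ 5.964.

σ̂²_MAP = 5.964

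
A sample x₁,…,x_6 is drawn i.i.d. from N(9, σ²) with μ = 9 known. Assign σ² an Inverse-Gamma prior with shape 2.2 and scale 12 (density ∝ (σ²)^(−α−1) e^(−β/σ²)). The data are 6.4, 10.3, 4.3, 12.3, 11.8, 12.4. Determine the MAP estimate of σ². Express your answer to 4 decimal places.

Sum of squared deviations about the known mean: SS = (6.4−9)² + (10.3−9)² + (4.3−9)² + (12.3−9)² + (11.8−9)² + (12.4−9)² = 60.83.
The Normal likelihood contributes (σ²)^(−n/2) exp(−SS/(2σ²)), so the posterior is Inverse-Gamma(α + n/2, β + SS/2) = Inverse-Gamma(5.2, 42.415).
The mode of Inverse-Gamma(a, b) is b/(a+1) = 42.415/6.2 ≈ 6.8411.

σ̂²_MAP = 6.8411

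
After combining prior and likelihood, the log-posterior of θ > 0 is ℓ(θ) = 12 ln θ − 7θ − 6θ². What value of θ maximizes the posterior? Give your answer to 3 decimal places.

θ̂_MAP = 0.750

ℓ'(θ) = 12/θ − 7 − 12θ. Setting this to zero and multiplying by θ: 12θ² + 7θ − 12 = 0.
θ = (−7 + √(7² + 4·12·12)) / (2·12) = (−7 + √625) / 24 = (−7 + 25)/24 = 3/4.
ℓ''(θ) = −12/θ² − 12 < 0, confirming a maximum.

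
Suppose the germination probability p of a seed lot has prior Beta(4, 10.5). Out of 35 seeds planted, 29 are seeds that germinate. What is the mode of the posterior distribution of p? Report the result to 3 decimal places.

p̂_MAP = 0.674

Prior: Beta(4, 10.5).
Data: 29 successes in 35 trials. The binomial likelihood contributes p^29(1−p)^6, so the posterior is Beta(4+29, 10.5+6) = Beta(33, 16.5).
For Beta(a, b) with a, b > 1 the mode is (a−1)/(a+b−2) = 32/47.5 ≈ 0.674.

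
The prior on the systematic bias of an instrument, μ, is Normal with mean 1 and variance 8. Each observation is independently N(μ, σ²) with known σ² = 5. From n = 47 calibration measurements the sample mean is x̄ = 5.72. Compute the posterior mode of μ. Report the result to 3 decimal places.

n = 47, x̄ = 5.72.
For a Normal prior and Normal likelihood with known variance, the posterior is Normal; its mode equals its mean, the precision-weighted average.
Prior precision 1/σ₀² = 1/8 = 0.125; data precision n/σ² = 47/5 = 9.4.
μ̂ = (0.125·1 + 9.4·5.72) / (0.125 + 9.4) = 53.893/9.525 = 53893/9525 ≈ 5.658.

μ̂_MAP = 5.658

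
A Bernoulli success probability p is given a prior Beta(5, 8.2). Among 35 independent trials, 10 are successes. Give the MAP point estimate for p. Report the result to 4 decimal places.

p̂_MAP = 0.3030

Prior: Beta(5, 8.2).
Data: 10 successes in 35 trials. The binomial likelihood contributes p^10(1−p)^25, so the posterior is Beta(5+10, 8.2+25) = Beta(15, 33.2).
For Beta(a, b) with a, b > 1 the mode is (a−1)/(a+b−2) = 14/46.2 ≈ 0.3030.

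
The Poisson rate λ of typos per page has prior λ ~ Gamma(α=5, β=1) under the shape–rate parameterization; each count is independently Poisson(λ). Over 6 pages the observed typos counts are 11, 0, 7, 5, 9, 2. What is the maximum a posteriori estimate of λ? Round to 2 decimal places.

Σxᵢ = 11+0+7+5+9+2 = 34, with n = 6.
Posterior ∝ λ^4e^(−1λ) · λ^34e^(−6λ) = λ^38e^(−7λ), i.e. Gamma(shape=39, rate=7).
The mode of a Gamma(a, b) with a ≥ 1 (shape–rate) is (a−1)/b = 38/7 ≈ 5.43.

λ̂_MAP = 5.43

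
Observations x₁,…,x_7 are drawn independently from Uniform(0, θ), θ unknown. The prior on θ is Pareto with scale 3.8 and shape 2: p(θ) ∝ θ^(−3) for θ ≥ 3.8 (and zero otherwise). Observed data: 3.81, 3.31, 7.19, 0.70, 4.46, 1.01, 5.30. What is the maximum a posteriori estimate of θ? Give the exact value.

θ̂_MAP = 7.19

The Uniform(0, θ) likelihood is θ^(−n) for θ ≥ max(xᵢ), zero otherwise. Here max(xᵢ) = 7.19.
Posterior ∝ θ^(−3) · θ^(−7) = θ^(−10) on θ ≥ max(3.8, 7.19) = 7.19.
This density is strictly decreasing in θ, so the posterior mode lies at the lower boundary of the support.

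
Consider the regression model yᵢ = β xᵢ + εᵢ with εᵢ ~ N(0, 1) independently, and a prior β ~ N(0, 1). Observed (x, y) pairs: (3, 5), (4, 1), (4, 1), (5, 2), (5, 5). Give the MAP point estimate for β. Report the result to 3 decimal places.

β̂_MAP = 0.630

log p(β | y) = −Σ(yᵢ − βxᵢ)²/(2·1) − β²/(2·1) + const.
Setting the derivative to zero: Σxᵢ(yᵢ − βxᵢ)/1 − β/1 = 0, so β = Σxᵢyᵢ / (Σxᵢ² + σ²/τ²).
Σxᵢyᵢ = 3·5 + 4·1 + 4·1 + 5·2 + 5·5 = 58; Σxᵢ² = 91; σ²/τ² = 1.
β̂_MAP = 58 / (91 + 1) = 58/92 ≈ 0.630.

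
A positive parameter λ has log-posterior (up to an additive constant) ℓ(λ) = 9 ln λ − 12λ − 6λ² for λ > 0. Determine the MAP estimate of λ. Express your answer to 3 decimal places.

λ̂_MAP = 0.500

ℓ'(λ) = 9/λ − 12 − 12λ. Setting this to zero and multiplying by λ: 12λ² + 12λ − 9 = 0.
λ = (−12 + √(12² + 4·12·9)) / (2·12) = (−12 + √576) / 24 = (−12 + 24)/24 = 1/2.
ℓ''(λ) = −9/λ² − 12 < 0, confirming a maximum.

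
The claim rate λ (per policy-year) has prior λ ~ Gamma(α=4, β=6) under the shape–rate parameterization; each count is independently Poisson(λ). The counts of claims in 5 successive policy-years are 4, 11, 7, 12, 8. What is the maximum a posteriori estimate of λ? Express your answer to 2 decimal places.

λ̂_MAP = 4.09

Σxᵢ = 4+11+7+12+8 = 42, with n = 5.
Posterior ∝ λ^3e^(−6λ) · λ^42e^(−5λ) = λ^45e^(−11λ), i.e. Gamma(shape=46, rate=11).
The mode of a Gamma(a, b) with a ≥ 1 (shape–rate) is (a−1)/b = 45/11 ≈ 4.09.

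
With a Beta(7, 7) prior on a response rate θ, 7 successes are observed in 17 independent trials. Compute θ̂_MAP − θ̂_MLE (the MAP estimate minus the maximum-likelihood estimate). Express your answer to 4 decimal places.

Posterior is Beta(14, 17); MAP = (14−1)/(31−2) = 13/29 ≈ 0.44828.
MLE ignores the prior: θ̂_MLE = k/n = 7/17 ≈ 0.41176.
Difference = 13/29 − 7/17 = 18/493 ≈ 0.0365.

MAP − MLE = 0.0365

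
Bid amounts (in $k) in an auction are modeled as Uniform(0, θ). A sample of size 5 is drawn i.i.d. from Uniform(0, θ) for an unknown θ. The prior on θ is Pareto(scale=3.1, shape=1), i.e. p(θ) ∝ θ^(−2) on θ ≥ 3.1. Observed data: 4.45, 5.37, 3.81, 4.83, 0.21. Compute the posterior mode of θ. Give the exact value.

θ̂_MAP = 5.37

The Uniform(0, θ) likelihood is θ^(−n) for θ ≥ max(xᵢ), zero otherwise. Here max(xᵢ) = 5.37.
Posterior ∝ θ^(−2) · θ^(−5) = θ^(−7) on θ ≥ max(3.1, 5.37) = 5.37.
This density is strictly decreasing in θ, so the posterior mode lies at the lower boundary of the support.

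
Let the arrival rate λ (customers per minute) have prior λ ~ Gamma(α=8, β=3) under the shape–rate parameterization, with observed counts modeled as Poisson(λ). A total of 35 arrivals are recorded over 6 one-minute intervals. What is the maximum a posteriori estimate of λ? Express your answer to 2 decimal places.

Σxᵢ = 35, n = 6.
Posterior ∝ λ^7e^(−3λ) · λ^35e^(−6λ) = λ^42e^(−9λ), i.e. Gamma(shape=43, rate=9).
The mode of a Gamma(a, b) with a ≥ 1 (shape–rate) is (a−1)/b = 42/9 ≈ 4.67.

λ̂_MAP = 4.67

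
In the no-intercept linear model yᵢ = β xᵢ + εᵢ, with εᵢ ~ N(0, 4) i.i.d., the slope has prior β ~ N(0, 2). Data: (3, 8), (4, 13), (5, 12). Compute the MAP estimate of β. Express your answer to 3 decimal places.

β̂_MAP = 2.615

log p(β | y) = −Σ(yᵢ − βxᵢ)²/(2·4) − β²/(2·2) + const.
Setting the derivative to zero: Σxᵢ(yᵢ − βxᵢ)/4 − β/2 = 0, so β = Σxᵢyᵢ / (Σxᵢ² + σ²/τ²).
Σxᵢyᵢ = 3·8 + 4·13 + 5·12 = 136; Σxᵢ² = 50; σ²/τ² = 2.
β̂_MAP = 136 / (50 + 2) = 136/52 ≈ 2.615.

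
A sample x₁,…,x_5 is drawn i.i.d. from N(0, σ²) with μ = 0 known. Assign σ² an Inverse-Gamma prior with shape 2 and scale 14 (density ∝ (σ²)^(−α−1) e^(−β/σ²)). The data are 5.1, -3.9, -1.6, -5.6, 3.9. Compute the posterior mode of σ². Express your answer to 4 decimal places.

σ̂²_MAP = 10.7591

Sum of squared deviations about the known mean: SS = (5.1−0)² + (-3.9−0)² + (-1.6−0)² + (-5.6−0)² + (3.9−0)² = 90.35.
The Normal likelihood contributes (σ²)^(−n/2) exp(−SS/(2σ²)), so the posterior is Inverse-Gamma(α + n/2, β + SS/2) = Inverse-Gamma(4.5, 59.175).
The mode of Inverse-Gamma(a, b) is b/(a+1) = 59.175/5.5 ≈ 10.7591.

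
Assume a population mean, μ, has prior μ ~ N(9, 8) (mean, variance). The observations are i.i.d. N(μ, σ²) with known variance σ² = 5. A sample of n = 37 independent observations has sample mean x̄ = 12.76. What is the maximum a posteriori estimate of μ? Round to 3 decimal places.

n = 37, x̄ = 12.76.
For a Normal prior and Normal likelihood with known variance, the posterior is Normal; its mode equals its mean, the precision-weighted average.
Prior precision 1/σ₀² = 1/8 = 0.125; data precision n/σ² = 37/5 = 7.4.
μ̂ = (0.125·9 + 7.4·12.76) / (0.125 + 7.4) = 95.549/7.525 = 95549/7525 ≈ 12.698.

μ̂_MAP = 12.698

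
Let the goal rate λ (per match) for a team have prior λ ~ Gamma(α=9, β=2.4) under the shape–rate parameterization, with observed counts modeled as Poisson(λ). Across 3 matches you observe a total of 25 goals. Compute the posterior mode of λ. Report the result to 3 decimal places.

Σxᵢ = 25, n = 3.
Posterior ∝ λ^8e^(−2.4λ) · λ^25e^(−3λ) = λ^33e^(−5.4λ), i.e. Gamma(shape=34, rate=5.4).
The mode of a Gamma(a, b) with a ≥ 1 (shape–rate) is (a−1)/b = 33/5.4 ≈ 6.111.

λ̂_MAP = 6.111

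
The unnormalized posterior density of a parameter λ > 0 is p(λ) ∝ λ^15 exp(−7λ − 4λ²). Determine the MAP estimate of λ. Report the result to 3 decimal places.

λ̂_MAP = 1.000

ℓ'(λ) = 15/λ − 7 − 8λ. Setting this to zero and multiplying by λ: 8λ² + 7λ − 15 = 0.
λ = (−7 + √(7² + 4·8·15)) / (2·8) = (−7 + √529) / 16 = (−7 + 23)/16 = 1.
ℓ''(λ) = −15/λ² − 8 < 0, confirming a maximum.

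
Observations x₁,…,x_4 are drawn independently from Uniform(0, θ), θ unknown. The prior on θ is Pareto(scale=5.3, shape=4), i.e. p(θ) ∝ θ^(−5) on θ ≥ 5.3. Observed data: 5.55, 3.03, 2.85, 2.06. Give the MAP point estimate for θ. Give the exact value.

The Uniform(0, θ) likelihood is θ^(−n) for θ ≥ max(xᵢ), zero otherwise. Here max(xᵢ) = 5.55.
Posterior ∝ θ^(−5) · θ^(−4) = θ^(−9) on θ ≥ max(5.3, 5.55) = 5.55.
This density is strictly decreasing in θ, so the posterior mode lies at the lower boundary of the support.

θ̂_MAP = 5.55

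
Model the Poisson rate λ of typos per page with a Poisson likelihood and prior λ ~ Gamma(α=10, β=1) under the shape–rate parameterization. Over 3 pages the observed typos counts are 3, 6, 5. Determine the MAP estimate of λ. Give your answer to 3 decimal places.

λ̂_MAP = 5.750

Σxᵢ = 3+6+5 = 14, with n = 3.
Posterior ∝ λ^9e^(−1λ) · λ^14e^(−3λ) = λ^23e^(−4λ), i.e. Gamma(shape=24, rate=4).
The mode of a Gamma(a, b) with a ≥ 1 (shape–rate) is (a−1)/b = 23/4 ≈ 5.750.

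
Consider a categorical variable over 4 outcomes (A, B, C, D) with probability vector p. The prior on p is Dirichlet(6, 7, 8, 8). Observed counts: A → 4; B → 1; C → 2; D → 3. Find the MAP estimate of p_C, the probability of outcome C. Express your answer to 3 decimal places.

MAP estimate of p_C = 0.257

The posterior is Dirichlet(αᵢ + nᵢ) = Dirichlet(10, 8, 10, 11).
For a Dirichlet(a₁,…,a_K) with all aᵢ > 1, the mode has j-th component (aⱼ − 1)/(Σaᵢ − K).
Here Σaᵢ = 39 and K = 4, so p_C = (10 − 1)/(39 − 4) = 9/35 ≈ 0.257.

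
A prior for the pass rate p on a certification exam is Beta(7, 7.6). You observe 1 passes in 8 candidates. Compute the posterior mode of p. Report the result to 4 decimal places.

p̂_MAP = 0.3398

Prior: Beta(7, 7.6).
Data: 1 success in 8 trials. The binomial likelihood contributes p(1−p)^7, so the posterior is Beta(7+1, 7.6+7) = Beta(8, 14.6).
For Beta(a, b) with a, b > 1 the mode is (a−1)/(a+b−2) = 7/20.6 ≈ 0.3398.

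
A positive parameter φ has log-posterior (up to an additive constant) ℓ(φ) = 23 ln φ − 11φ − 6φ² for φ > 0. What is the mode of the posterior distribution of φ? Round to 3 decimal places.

φ̂_MAP = 1.000

ℓ'(φ) = 23/φ − 11 − 12φ. Setting this to zero and multiplying by φ: 12φ² + 11φ − 23 = 0.
φ = (−11 + √(11² + 4·12·23)) / (2·12) = (−11 + √1225) / 24 = (−11 + 35)/24 = 1.
ℓ''(φ) = −23/φ² − 12 < 0, confirming a maximum.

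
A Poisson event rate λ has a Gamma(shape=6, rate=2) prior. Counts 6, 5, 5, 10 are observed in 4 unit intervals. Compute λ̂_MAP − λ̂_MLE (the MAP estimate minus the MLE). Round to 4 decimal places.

Σxᵢ = 26. Posterior is Gamma(32, 6); MAP = (32−1)/6 = 31/6 ≈ 5.16667.
MLE = x̄ = 26/4 ≈ 6.50000.
Difference = 31/6 − 26/4 = -4/3 ≈ -1.3333.

MAP − MLE = -1.3333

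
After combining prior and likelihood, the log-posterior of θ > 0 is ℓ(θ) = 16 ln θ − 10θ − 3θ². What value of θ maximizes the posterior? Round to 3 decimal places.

ℓ'(θ) = 16/θ − 10 − 6θ. Setting this to zero and multiplying by θ: 6θ² + 10θ − 16 = 0.
θ = (−10 + √(10² + 4·6·16)) / (2·6) = (−10 + √484) / 12 = (−10 + 22)/12 = 1.
ℓ''(θ) = −16/θ² − 6 < 0, confirming a maximum.

θ̂_MAP = 1.000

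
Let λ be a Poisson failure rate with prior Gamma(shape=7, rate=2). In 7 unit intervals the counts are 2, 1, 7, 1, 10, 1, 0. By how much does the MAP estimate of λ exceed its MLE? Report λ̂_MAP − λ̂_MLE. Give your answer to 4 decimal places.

Σxᵢ = 22. Posterior is Gamma(29, 9); MAP = (29−1)/9 = 28/9 ≈ 3.11111.
MLE = x̄ = 22/7 ≈ 3.14286.
Difference = 28/9 − 22/7 = -2/63 ≈ -0.0317.

MAP − MLE = -0.0317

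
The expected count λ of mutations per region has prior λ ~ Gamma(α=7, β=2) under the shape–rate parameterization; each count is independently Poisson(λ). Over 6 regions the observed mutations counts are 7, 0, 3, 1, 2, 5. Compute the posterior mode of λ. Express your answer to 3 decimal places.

Σxᵢ = 7+0+3+1+2+5 = 18, with n = 6.
Posterior ∝ λ^6e^(−2λ) · λ^18e^(−6λ) = λ^24e^(−8λ), i.e. Gamma(shape=25, rate=8).
The mode of a Gamma(a, b) with a ≥ 1 (shape–rate) is (a−1)/b = 24/8 ≈ 3.000.

λ̂_MAP = 3.000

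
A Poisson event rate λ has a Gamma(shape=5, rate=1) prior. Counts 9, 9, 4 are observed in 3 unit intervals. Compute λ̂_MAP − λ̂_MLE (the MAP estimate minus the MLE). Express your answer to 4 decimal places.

MAP − MLE = -0.8333

Σxᵢ = 22. Posterior is Gamma(27, 4); MAP = (27−1)/4 = 26/4 ≈ 6.50000.
MLE = x̄ = 22/3 ≈ 7.33333.
Difference = 26/4 − 22/3 = -5/6 ≈ -0.8333.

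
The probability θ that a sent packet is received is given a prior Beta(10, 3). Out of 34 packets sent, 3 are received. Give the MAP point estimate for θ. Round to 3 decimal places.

Prior: Beta(10, 3).
Data: 3 successes in 34 trials. The binomial likelihood contributes θ^3(1−θ)^31, so the posterior is Beta(10+3, 3+31) = Beta(13, 34).
For Beta(a, b) with a, b > 1 the mode is (a−1)/(a+b−2) = 12/45 ≈ 0.267.

θ̂_MAP = 0.267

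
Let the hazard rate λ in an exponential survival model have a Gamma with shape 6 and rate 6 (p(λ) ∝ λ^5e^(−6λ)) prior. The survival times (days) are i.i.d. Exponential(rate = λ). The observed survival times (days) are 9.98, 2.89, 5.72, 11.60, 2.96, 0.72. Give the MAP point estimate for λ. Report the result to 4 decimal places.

The Exponential(rate=λ) likelihood is ∝ λ^n e^(−λΣtᵢ). Here n = 6 and Σtᵢ = 9.98 + 2.89 + 5.72 + 11.60 + 2.96 + 0.72 = 33.87.
Posterior ∝ λ^5e^(−6λ) · λ^6e^(−33.87λ) = λ^11e^(−39.87λ), i.e. Gamma(12, 39.87).
Mode = (a−1)/b = 11/39.87 ≈ 0.2759.

λ̂_MAP = 0.2759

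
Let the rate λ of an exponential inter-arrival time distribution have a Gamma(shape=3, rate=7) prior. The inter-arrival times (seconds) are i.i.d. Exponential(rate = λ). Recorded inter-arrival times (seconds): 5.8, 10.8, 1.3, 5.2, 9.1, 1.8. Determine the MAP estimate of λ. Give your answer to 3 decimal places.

The Exponential(rate=λ) likelihood is ∝ λ^n e^(−λΣtᵢ). Here n = 6 and Σtᵢ = 5.8 + 10.8 + 1.3 + 5.2 + 9.1 + 1.8 = 34.
Posterior ∝ λ^2e^(−7λ) · λ^6e^(−34λ) = λ^8e^(−41λ), i.e. Gamma(9, 41).
Mode = (a−1)/b = 8/41 ≈ 0.195.

λ̂_MAP = 0.195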